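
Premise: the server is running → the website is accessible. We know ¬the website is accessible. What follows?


Modus tollens: P → Q, ¬Q ⊢ ¬P
P: the server is running
Q: the website is accessible
We have P → Q and Q is false.
By modus tollens, P must be false.

It is not the case that the server is running


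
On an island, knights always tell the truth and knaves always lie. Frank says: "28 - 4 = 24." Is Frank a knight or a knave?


Statement: "28 - 4 = 24."
Actual: 28 - 4 = 24
Claimed: 24
Statement is TRUE → Frank tells the truth → Knight

Knight


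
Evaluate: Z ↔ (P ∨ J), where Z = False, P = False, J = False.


Z = False, P = False, J = False
Step 1: P ∨ J = False OR False = False
Step 2: Z ↔ (False): true when both sides have same truth value.
Result: False ↔ False = True

True


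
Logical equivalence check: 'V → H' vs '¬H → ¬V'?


Expression 1: V → H
Expression 2: ¬H → ¬V
Truth table (V H | Expr1 Expr2):
  T T |   T     T
  T F |   F     F
  F T |   T     T
  F F |   T     T
All 4 rows agree, so the expressions are logically equivalent.

Yes


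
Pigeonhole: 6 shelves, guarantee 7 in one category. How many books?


Pigeonhole: to guarantee k in one of n categories, need (k-1)×n + 1.
k = 7, n = 6
Minimum = (7-1) × 6 + 1 = 6 × 6 + 1

37


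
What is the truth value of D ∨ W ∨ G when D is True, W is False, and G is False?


D = True, W = False, G = False
Step 1: D ∨ W = True OR False = True
Step 2: True ∨ G = True OR False = True
OR is true when at least one operand is true.

True


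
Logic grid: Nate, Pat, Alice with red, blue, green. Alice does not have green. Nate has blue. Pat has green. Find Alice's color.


From clues:
  Pat → green
  Nate → blue
By elimination, Alice gets the remaining.

red


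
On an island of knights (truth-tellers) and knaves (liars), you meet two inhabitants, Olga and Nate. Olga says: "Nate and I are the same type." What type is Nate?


Olga says: "Nate and I are the same type."
Case 1: Olga is a Knight (truth-teller)
  Statement is true → they ARE the same → Nate is also a Knight
Case 2: Olga is a Knave (liar)
  Statement is false → they are NOT the same → Nate is a Knight
In both cases, Nate is a Knight.

Knight


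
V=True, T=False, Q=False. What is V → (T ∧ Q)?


V = True, T = False, Q = False
Expression: V → (T ∧ Q)
Step 1: T ∧ Q = False AND False = False
Step 2: V → (False) = True → False = False

False


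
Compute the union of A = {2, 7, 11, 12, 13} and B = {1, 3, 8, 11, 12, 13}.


A = {2, 7, 11, 12, 13}
B = {1, 3, 8, 11, 12, 13}
Operation: union
All elements combined: 1, 2, 3, 7, 8, 11, 12, 13

{1, 2, 3, 7, 8, 11, 12, 13}


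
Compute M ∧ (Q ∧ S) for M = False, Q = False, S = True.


M = False, Q = False, S = True
Step 1: Q ∧ S = False AND True = False
Step 2: M ∧ False = False AND False = False
AND is true only when ALL operands are true.

False


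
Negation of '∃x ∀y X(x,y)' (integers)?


Original: ∃x ∀y X(x,y)
Rule: ¬∀→∃, ¬∃→∀, negate predicate.
Negation: ∀x ∃y ¬X(x,y)

∀x ∃y ¬X(x,y)


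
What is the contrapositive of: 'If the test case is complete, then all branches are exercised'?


Original: If the test case is complete, then all branches are exercised
Contrapositive: If ¬Q, then ¬P
Negate Q: not (all branches are exercised)
Negate P: not (the test case is complete)

If not (all branches are exercised), then not (the test case is complete).


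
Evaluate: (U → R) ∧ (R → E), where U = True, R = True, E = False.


U = True, R = True, E = False
Step 1: U → R is false only when U=True and R=False. Result: True
Step 2: R → E is false only when R=True and E=False. Result: False
Step 3: True ∧ False = False

False


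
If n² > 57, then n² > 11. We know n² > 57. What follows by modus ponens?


Modus ponens: P → Q, P ⊢ Q
P: n² > 57
Q: n² > 11
We have P → Q and P is true.
By modus ponens, Q must be true.

n² > 11


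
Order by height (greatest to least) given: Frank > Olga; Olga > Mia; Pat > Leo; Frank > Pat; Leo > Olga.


Constraints: Frank > Olga; Olga > Mia; Pat > Leo; Frank > Pat; Leo > Olga
Method: at each step, the next-highest is the one remaining person who never appears on the smaller side of a constraint between remaining people.
  Step 1: remaining {Olga, Frank, Pat, Mia, Leo}; on the smaller side: {Olga, Pat, Mia, Leo} → Frank is next (Frank > Olga; Frank > Pat).
  Step 2: remaining {Olga, Pat, Mia, Leo}; on the smaller side: {Olga, Mia, Leo} → Pat is next (Pat > Leo).
  Step 3: remaining {Olga, Mia, Leo}; on the smaller side: {Olga, Mia} → Leo is next (Leo > Olga).
  Step 4: remaining {Olga, Mia}; on the smaller side: {Mia} → Olga is next (Olga > Mia).
  Step 5: only Mia remains → lowest.
Final ranking (highest to lowest):

Frank > Pat > Leo > Olga > Mia


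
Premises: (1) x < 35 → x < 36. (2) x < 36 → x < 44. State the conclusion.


Hypothetical syllogism: P → Q, Q → R ⊢ P → R
Premise 1: x < 35 → x < 36
Premise 2: x < 36 → x < 44
Chain the implications: the middle term (x < 36) links the two.
Conclusion: If x < 35, then x < 44.

If x < 35, then x < 44.


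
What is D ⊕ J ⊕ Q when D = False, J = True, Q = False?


D = False, J = True, Q = False
Step 1: D ⊕ J = False XOR True = True
Step 2: True ⊕ Q = True XOR False = True
XOR is true when an odd number of operands are true.

True


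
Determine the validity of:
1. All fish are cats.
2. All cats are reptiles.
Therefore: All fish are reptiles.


Premise 1: All fish are cats.
Premise 2: All cats are reptiles.
Conclusion: All fish are reptiles.
Barbara syllogism (AAA-1): All A are B, All B are C → All A are C.
Middle term (cats) distributed in premise 2.

Valid


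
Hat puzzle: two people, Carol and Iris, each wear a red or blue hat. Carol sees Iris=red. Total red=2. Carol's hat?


Total red = 2, Iris = red
Red accounted for: 1
Remaining for Carol: 1
Carol's hat is red.

red


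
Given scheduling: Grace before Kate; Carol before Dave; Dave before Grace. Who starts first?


Constraints: Grace before Kate; Carol before Dave; Dave before Grace
The first task can have nothing scheduled before it, so it must never appear on the right of a 'before'.
Tasks appearing after some 'before': Kate, Dave, Grace.
The only task not in that list is Carol → it is first.

Carol


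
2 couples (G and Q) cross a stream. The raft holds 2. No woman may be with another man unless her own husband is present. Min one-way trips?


Label couples G and Q.
1. WG+WQ → (far: WG,WQ; near: HG,HQ)
2. WG ←   (far: WQ; near: HG,HQ,WG)
3. HG+HQ → (far: HG,HQ,WQ; near: WG)
4. HG ←   (far: HQ,WQ; near: HG,WG)  — HG returns, since WG is alone on near bank
5. HG+WG → (far: all four; near: empty)
Every state respects the constraint.
Minimum trips = 5

5


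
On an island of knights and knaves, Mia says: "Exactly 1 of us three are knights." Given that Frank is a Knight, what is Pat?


Mia claims exactly 1 knights among Mia, Frank, Pat.
Given: Frank is a Knight.

Case 1: Mia is a Knight (tells truth)
  Then exactly 1 of the three are knights.
  Counting Mia, Frank: 2 knight(s) so far. Need -1 more → impossible.
Case 2: Mia is a Knave (lies)
  Then the count is NOT 1.
  If Pat = Knave, count = 1 = 1 → claim would be true, contradicts lie.
  If Pat = Knight, count = 2 ≠ 1 → lie confirmed ✓

Pat is a Knight.

Knight


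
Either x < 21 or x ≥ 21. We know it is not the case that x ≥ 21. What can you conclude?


Disjunctive syllogism: P ∨ Q, ¬P ⊢ Q
Disjunction: x < 21 ∨ x ≥ 21
We know it is not the case that x ≥ 21.
By disjunctive syllogism, the other disjunct must be true.

x < 21


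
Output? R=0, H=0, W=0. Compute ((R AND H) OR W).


R AND H = 0&0 = 0
0 OR 0 = 0

0


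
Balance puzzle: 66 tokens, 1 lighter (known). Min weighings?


Each weighing has 3 outcomes (left heavy / balance / right heavy), so k weighings distinguish at most 3^k cases; splitting into three near-equal groups achieves this.
Need 3^k ≥ 66: 3^3 = 27 < 66 ≤ 3^4 = 81
k = ⌈log₃(66)⌉ = 4

4


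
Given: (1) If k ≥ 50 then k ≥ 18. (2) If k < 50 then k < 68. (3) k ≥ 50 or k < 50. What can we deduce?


Constructive dilemma: (P → Q) ∧ (R → S), P ∨ R ⊢ Q ∨ S
Premise 1: k ≥ 50 → k ≥ 18
Premise 2: k < 50 → k < 68
Premise 3: k ≥ 50 ∨ k < 50
Case 1: Assuming k ≥ 50, then by Premise 1, k ≥ 18.
Case 2: Assuming k < 50, then by Premise 2, k < 68.
Since one of k ≥ 50 or k < 50 must hold, we get k ≥ 18 or k < 68.

k ≥ 18 or k < 68.


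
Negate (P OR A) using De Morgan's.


De Morgan's law: ¬(P ∨ Q) ≡ ¬P ∧ ¬Q
¬(P ∨ A) = ¬P ∧ ¬A

¬P ∧ ¬A


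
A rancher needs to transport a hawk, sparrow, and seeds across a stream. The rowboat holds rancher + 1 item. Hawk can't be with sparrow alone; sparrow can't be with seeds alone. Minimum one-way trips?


1. rancher+sparrow → 2. rancher ← 3. rancher+hawk → 4. rancher+sparrow ← 5. rancher+seeds → 6. rancher ← 7. rancher+sparrow →
Minimum trips = 7

7


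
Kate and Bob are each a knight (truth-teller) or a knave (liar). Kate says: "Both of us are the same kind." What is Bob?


Kate says: "Both of us are the same kind."
Case 1: Kate is a Knight (truth-teller)
  Statement is true → they ARE the same → Bob is also a Knight
Case 2: Kate is a Knave (liar)
  Statement is false → they are NOT the same → Bob is a Knight
In both cases, Bob is a Knight.

Knight


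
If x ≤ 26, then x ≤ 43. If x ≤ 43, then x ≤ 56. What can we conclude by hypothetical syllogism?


Hypothetical syllogism: P → Q, Q → R ⊢ P → R
Premise 1: x ≤ 26 → x ≤ 43
Premise 2: x ≤ 43 → x ≤ 56
Chain the implications: the middle term (x ≤ 43) links the two.
Conclusion: If x ≤ 26, then x ≤ 56.

If x ≤ 26, then x ≤ 56.


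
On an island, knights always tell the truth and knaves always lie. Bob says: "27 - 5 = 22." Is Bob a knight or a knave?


Statement: "27 - 5 = 22."
Actual: 27 - 5 = 22
Claimed: 22
Statement is TRUE → Bob tells the truth → Knight

Knight


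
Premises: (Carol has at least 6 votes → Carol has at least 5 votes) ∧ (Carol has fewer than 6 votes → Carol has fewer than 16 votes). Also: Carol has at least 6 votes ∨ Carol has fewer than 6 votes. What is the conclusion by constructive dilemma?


Constructive dilemma: (P → Q) ∧ (R → S), P ∨ R ⊢ Q ∨ S
Premise 1: Carol has at least 6 votes → Carol has at least 5 votes
Premise 2: Carol has fewer than 6 votes → Carol has fewer than 16 votes
Premise 3: Carol has at least 6 votes ∨ Carol has fewer than 6 votes
Case 1: Assuming Carol has at least 6 votes, then by Premise 1, Carol has at least 5 votes.
Case 2: Assuming Carol has fewer than 6 votes, then by Premise 2, Carol has fewer than 16 votes.
Since one of Carol has at least 6 votes or Carol has fewer than 6 votes must hold, we get Carol has at least 5 votes or Carol has fewer than 16 votes.

Carol has at least 5 votes or Carol has fewer than 16 votes.


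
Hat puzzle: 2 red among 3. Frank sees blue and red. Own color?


Total red = 2, seen red = 1
Own red = 2 - 1 = 1
Frank's hat is red.

red


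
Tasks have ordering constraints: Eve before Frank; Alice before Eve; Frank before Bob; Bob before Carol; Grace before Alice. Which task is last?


Constraints: Eve before Frank; Alice before Eve; Frank before Bob; Bob before Carol; Grace before Alice
The last task can have nothing scheduled after it, so it must never appear on the left of a 'before'.
Tasks appearing before some other task: Eve, Alice, Frank, Bob, Grace.
The only task not in that list is Carol → it is last.

Carol


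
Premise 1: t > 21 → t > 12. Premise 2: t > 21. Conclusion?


Modus ponens: P → Q, P ⊢ Q
P: t > 21
Q: t > 12
We have P → Q and P is true.
By modus ponens, Q must be true.

t > 12


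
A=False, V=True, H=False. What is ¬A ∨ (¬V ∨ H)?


A = False, V = True, H = False
Expression: ¬A ∨ (¬V ∨ H)
Step 1: ¬V = NOT True = False
Step 2: ¬V ∨ H = False OR False = False
Step 3: ¬A = NOT False = True
Step 4: (True) ∨ (False) = True OR False = True

True


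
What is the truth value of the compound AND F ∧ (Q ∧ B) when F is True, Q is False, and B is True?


F = True, Q = False, B = True
Step 1: Q ∧ B = False AND True = False
Step 2: F ∧ False = True AND False = False
AND is true only when ALL operands are true.

False


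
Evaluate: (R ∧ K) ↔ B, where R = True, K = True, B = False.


R = True, K = True, B = False
Step 1: R ∧ K = True AND True = True
Step 2: (True) ↔ B: true when both sides have same truth value.
Result: True ↔ False = False

False


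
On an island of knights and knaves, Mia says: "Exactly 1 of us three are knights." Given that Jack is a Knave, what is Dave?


Mia claims exactly 1 knights among Mia, Jack, Dave.
Given: Jack is a Knave.

Case 1: Mia is a Knight (tells truth)
  Then exactly 1 of the three are knights.
  Counting Mia, Jack: 1 knight(s) so far. Need 0 more → Dave = Knave.
Case 2: Mia is a Knave (lies)
  Then the count is NOT 1.
  If Dave = Knight, count = 1 = 1 → claim would be true, contradicts lie.
  If Dave = Knave, count = 0 ≠ 1 → lie confirmed ✓

Dave is a Knave.

Knave


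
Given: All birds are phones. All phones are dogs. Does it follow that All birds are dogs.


Premise 1: All birds are phones.
Premise 2: All phones are dogs.
Conclusion: All birds are dogs.
Barbara syllogism (AAA-1): All A are B, All B are C → All A are C.
Middle term (phones) distributed in premise 2.

Valid


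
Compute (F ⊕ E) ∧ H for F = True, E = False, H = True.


F = True, E = False, H = True
Step 1: F ⊕ E = True XOR False = True
Step 2: True ∧ H = True AND True = True
XOR true when exactly one of F,E is true; then AND with H.

True


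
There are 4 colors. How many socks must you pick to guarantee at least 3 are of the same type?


Pigeonhole: to guarantee k in one of n categories, need (k-1)×n + 1.
k = 3, n = 4
Minimum = (3-1) × 4 + 1 = 2 × 4 + 1

9


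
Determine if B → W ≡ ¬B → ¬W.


Expression 1: B → W
Expression 2: ¬B → ¬W
Truth table (B W | Expr1 Expr2):
  T T |   T     T
  T F |   F     T   ← differ
  F T |   T     F   ← differ
  F F |   T     T
Counterexample: B=T, W=F gives Expr1 = F but Expr2 = T, so the expressions are NOT logically equivalent.

No


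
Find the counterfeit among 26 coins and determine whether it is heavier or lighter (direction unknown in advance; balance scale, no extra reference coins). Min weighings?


Let n = 26. 52 possibilities (n coins × lighter/heavier); each weighing has 3 outcomes.
Bound for k weighings: say the first weighing puts j coins on each pan. If it tips, the 2j weighed coins remain suspects (each with a known direction) and k-1 weighings give 3^(k-1) outcomes; 3^(k-1) is odd, so 2j ≤ 3^(k-1) - 1. If it balances, the n - 2j unweighed coins remain with direction unknown: 2(n - 2j) ≤ 3^(k-1) - 1 by the same parity argument. Adding, n ≤ (3^(k-1) - 1) + (3^(k-1) - 1)/2 = (3^k - 3)/2, and the classical three-group strategy achieves this (3 coins in 2 weighings, 12 in 3, 39 in 4, 120 in 5).
So we need the smallest k with (3^k - 3)/2 ≥ 26.
k = 3: (3^3 - 3)/2 = 12 < 26 ✗
k = 4: (3^4 - 3)/2 = 39 ≥ 26 ✓

4


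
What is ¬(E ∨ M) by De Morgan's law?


De Morgan's law: ¬(P ∨ Q) ≡ ¬P ∧ ¬Q
¬(E ∨ M) = ¬E ∧ ¬M

¬E ∧ ¬M


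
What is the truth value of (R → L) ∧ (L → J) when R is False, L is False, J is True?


R = False, L = False, J = True
Step 1: R → L is false only when R=True and L=False. Result: True
Step 2: L → J is false only when L=True and J=False. Result: True
Step 3: True ∧ True = True

True


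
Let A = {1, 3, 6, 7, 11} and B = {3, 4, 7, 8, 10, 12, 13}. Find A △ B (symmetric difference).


A = {1, 3, 6, 7, 11}
B = {3, 4, 7, 8, 10, 12, 13}
Operation: symmetric difference
In A only: [1, 6, 11], in B only: [4, 8, 10, 12, 13]

{1, 4, 6, 8, 10, 11, 12, 13}


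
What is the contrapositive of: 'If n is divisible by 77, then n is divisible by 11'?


Original: If n is divisible by 77, then n is divisible by 11
Contrapositive: If ¬Q, then ¬P
Negate Q: not (n is divisible by 11)
Negate P: not (n is divisible by 77)

If not (n is divisible by 11), then not (n is divisible by 77).


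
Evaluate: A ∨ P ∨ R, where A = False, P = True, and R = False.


A = False, P = True, R = False
Step 1: A ∨ P = False OR True = True
Step 2: True ∨ R = True OR False = True
OR is true when at least one operand is true.

True


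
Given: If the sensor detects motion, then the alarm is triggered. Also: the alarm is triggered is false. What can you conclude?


Modus tollens: P → Q, ¬Q ⊢ ¬P
P: the sensor detects motion
Q: the alarm is triggered
We have P → Q and Q is false.
By modus tollens, P must be false.

It is not the case that the sensor detects motion


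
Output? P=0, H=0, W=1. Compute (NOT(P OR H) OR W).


P OR H = 0
NOT(0) = 1
1 OR 1 = 1

1


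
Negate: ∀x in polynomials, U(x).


Original: ∀x U(x)
Rule: ¬∀→∃, ¬∃→∀, negate predicate.
Negation: ∃x ¬U(x)

∃x ¬U(x)


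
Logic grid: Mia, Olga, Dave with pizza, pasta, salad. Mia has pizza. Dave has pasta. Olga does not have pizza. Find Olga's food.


From clues:
  Dave → pasta
  Mia → pizza
By elimination, Olga gets the remaining.

salad


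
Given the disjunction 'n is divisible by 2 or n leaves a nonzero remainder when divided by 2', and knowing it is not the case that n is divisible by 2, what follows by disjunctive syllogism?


Disjunctive syllogism: P ∨ Q, ¬P ⊢ Q
Disjunction: n is divisible by 2 ∨ n leaves a nonzero remainder when divided by 2
We know it is not the case that n is divisible by 2.
By disjunctive syllogism, the other disjunct must be true.

n leaves a nonzero remainder when divided by 2


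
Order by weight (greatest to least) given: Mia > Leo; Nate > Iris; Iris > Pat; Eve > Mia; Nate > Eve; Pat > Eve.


Constraints: Mia > Leo; Nate > Iris; Iris > Pat; Eve > Mia; Nate > Eve; Pat > Eve
Method: at each step, the next-highest is the one remaining person who never appears on the smaller side of a constraint between remaining people.
  Step 1: remaining {Pat, Eve, Leo, Mia, Iris, Nate}; on the smaller side: {Pat, Eve, Leo, Mia, Iris} → Nate is next (Nate > Iris; Nate > Eve).
  Step 2: remaining {Pat, Eve, Leo, Mia, Iris}; on the smaller side: {Pat, Eve, Leo, Mia} → Iris is next (Iris > Pat).
  Step 3: remaining {Pat, Eve, Leo, Mia}; on the smaller side: {Eve, Leo, Mia} → Pat is next (Pat > Eve).
  Step 4: remaining {Eve, Leo, Mia}; on the smaller side: {Leo, Mia} → Eve is next (Eve > Mia).
  Step 5: remaining {Leo, Mia}; on the smaller side: {Leo} → Mia is next (Mia > Leo).
  Step 6: only Leo remains → lowest.
Final ranking (highest to lowest):

Nate > Iris > Pat > Eve > Mia > Leo


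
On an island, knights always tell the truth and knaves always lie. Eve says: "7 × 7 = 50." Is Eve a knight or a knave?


Statement: "7 × 7 = 50."
Actual: 7 × 7 = 49
Claimed: 50
Statement is FALSE → Eve lies → Knave

Knave


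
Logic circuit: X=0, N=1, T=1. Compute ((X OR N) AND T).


X OR N = 0|1 = 1
1 AND 1 = 1

1


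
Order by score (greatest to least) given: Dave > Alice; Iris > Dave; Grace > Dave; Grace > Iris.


Constraints: Dave > Alice; Iris > Dave; Grace > Dave; Grace > Iris
Method: at each step, the next-highest is the one remaining person who never appears on the smaller side of a constraint between remaining people.
  Step 1: remaining {Grace, Dave, Iris, Alice}; on the smaller side: {Dave, Iris, Alice} → Grace is next (Grace > Dave; Grace > Iris).
  Step 2: remaining {Dave, Iris, Alice}; on the smaller side: {Dave, Alice} → Iris is next (Iris > Dave).
  Step 3: remaining {Dave, Alice}; on the smaller side: {Alice} → Dave is next (Dave > Alice).
  Step 4: only Alice remains → lowest.
Final ranking (highest to lowest):

Grace > Iris > Dave > Alice


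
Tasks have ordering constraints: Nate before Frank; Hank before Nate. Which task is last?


Constraints: Nate before Frank; Hank before Nate
The last task can have nothing scheduled after it, so it must never appear on the left of a 'before'.
Tasks appearing before some other task: Nate, Hank.
The only task not in that list is Frank → it is last.

Frank


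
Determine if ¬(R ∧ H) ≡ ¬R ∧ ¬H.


Expression 1: ¬(R ∧ H)
Expression 2: ¬R ∧ ¬H
Truth table (R H | Expr1 Expr2):
  T T |   F     F
  T F |   T     F   ← differ
  F T |   T     F   ← differ
  F F |   T     T
Counterexample: R=T, H=F gives Expr1 = T but Expr2 = F, so the expressions are NOT logically equivalent.

No


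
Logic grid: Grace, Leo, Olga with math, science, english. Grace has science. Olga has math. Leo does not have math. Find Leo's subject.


From clues:
  Olga → math
  Grace → science
By elimination, Leo gets the remaining.

english


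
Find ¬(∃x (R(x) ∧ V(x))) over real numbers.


Original: ∃x (R(x) ∧ V(x))
Rule: ¬∀→∃, ¬∃→∀, negate predicate.
Negation: ∀x (¬R(x) ∨ ¬V(x))

∀x (¬R(x) ∨ ¬V(x))


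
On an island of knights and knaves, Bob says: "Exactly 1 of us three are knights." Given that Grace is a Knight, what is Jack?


Bob claims exactly 1 knights among Bob, Grace, Jack.
Given: Grace is a Knight.

Case 1: Bob is a Knight (tells truth)
  Then exactly 1 of the three are knights.
  Counting Bob, Grace: 2 knight(s) so far. Need -1 more → impossible.
Case 2: Bob is a Knave (lies)
  Then the count is NOT 1.
  If Jack = Knave, count = 1 = 1 → claim would be true, contradicts lie.
  If Jack = Knight, count = 2 ≠ 1 → lie confirmed ✓

Jack is a Knight.

Knight


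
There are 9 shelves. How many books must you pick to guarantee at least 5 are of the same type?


Pigeonhole: to guarantee k in one of n categories, need (k-1)×n + 1.
k = 5, n = 9
Minimum = (5-1) × 9 + 1 = 4 × 9 + 1

37


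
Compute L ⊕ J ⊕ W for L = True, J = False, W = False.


L = True, J = False, W = False
Step 1: L ⊕ J = True XOR False = True
Step 2: True ⊕ W = True XOR False = True
XOR is true when an odd number of operands are true.

True


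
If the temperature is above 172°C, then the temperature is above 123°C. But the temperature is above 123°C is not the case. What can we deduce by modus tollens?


Modus tollens: P → Q, ¬Q ⊢ ¬P
P: the temperature is above 172°C
Q: the temperature is above 123°C
We have P → Q and Q is false.
By modus tollens, P must be false.

It is not the case that the temperature is above 172°C


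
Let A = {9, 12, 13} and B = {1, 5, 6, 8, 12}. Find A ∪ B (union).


A = {9, 12, 13}
B = {1, 5, 6, 8, 12}
Operation: union
All elements combined: 1, 5, 6, 8, 9, 12, 13

{1, 5, 6, 8, 9, 12, 13}


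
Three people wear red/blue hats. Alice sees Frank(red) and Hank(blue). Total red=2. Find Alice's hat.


Total red = 2, seen red = 1
Own red = 2 - 1 = 1
Alice's hat is red.

red


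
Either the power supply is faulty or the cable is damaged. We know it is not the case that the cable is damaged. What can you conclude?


Disjunctive syllogism: P ∨ Q, ¬P ⊢ Q
Disjunction: the power supply is faulty ∨ the cable is damaged
We know it is not the case that the cable is damaged.
By disjunctive syllogism, the other disjunct must be true.

The power supply is faulty


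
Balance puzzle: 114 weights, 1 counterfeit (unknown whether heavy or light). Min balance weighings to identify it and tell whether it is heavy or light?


Let n = 114. 228 possibilities (n weights × lighter/heavier); each weighing has 3 outcomes.
Bound for k weighings: say the first weighing puts j weights on each pan. If it tips, the 2j weighed weights remain suspects (each with a known direction) and k-1 weighings give 3^(k-1) outcomes; 3^(k-1) is odd, so 2j ≤ 3^(k-1) - 1. If it balances, the n - 2j unweighed weights remain with direction unknown: 2(n - 2j) ≤ 3^(k-1) - 1 by the same parity argument. Adding, n ≤ (3^(k-1) - 1) + (3^(k-1) - 1)/2 = (3^k - 3)/2, and the classical three-group strategy achieves this (3 weights in 2 weighings, 12 in 3, 39 in 4, 120 in 5).
So we need the smallest k with (3^k - 3)/2 ≥ 114.
k = 4: (3^4 - 3)/2 = 39 < 114 ✗
k = 5: (3^5 - 3)/2 = 120 ≥ 114 ✓

5


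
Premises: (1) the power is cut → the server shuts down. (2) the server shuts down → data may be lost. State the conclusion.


Hypothetical syllogism: P → Q, Q → R ⊢ P → R
Premise 1: the power is cut → the server shuts down
Premise 2: the server shuts down → data may be lost
Chain the implications: the middle term (the server shuts down) links the two.
Conclusion: If the power is cut, then data may be lost.

If the power is cut, then data may be lost.


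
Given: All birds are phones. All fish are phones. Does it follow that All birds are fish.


Premise 1: All birds are phones.
Premise 2: All fish are phones.
Conclusion: All birds are fish.
Fallacy: undistributed middle. phones is predicate in both.
Counterexample: birds and fish could be disjoint subsets of phones.

Invalid


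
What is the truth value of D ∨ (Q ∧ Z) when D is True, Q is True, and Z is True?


D = True, Q = True, Z = True
Step 1: Q ∧ Z = True AND True = True
Step 2: D ∨ True = True OR True = True
AND evaluated first (higher precedence); then OR applied.

True


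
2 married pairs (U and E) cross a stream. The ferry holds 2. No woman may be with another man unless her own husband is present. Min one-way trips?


Label couples U and E.
1. WU+WE → (far: WU,WE; near: HU,HE)
2. WU ←   (far: WE; near: HU,HE,WU)
3. HU+HE → (far: HU,HE,WE; near: WU)
4. HU ←   (far: HE,WE; near: HU,WU)  — HU returns, since WU is alone on near bank
5. HU+WU → (far: all four; near: empty)
Every state respects the constraint.
Minimum trips = 5

5


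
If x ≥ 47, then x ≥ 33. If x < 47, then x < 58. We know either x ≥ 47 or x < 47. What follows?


Constructive dilemma: (P → Q) ∧ (R → S), P ∨ R ⊢ Q ∨ S
Premise 1: x ≥ 47 → x ≥ 33
Premise 2: x < 47 → x < 58
Premise 3: x ≥ 47 ∨ x < 47
Case 1: Assuming x ≥ 47, then by Premise 1, x ≥ 33.
Case 2: Assuming x < 47, then by Premise 2, x < 58.
Since one of x ≥ 47 or x < 47 must hold, we get x ≥ 33 or x < 58.

x ≥ 33 or x < 58.


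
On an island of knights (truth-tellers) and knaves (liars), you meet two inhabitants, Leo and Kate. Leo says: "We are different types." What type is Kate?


Leo says: "We are different types."
Case 1: Leo is a Knight (truth-teller)
  Statement is true → they ARE different → Kate is a Knave
Case 2: Leo is a Knave (liar)
  Statement is false → they are NOT different → Kate is a Knave
In both cases, Kate is a Knave.

Knave


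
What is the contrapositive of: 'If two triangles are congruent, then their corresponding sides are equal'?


Original: If two triangles are congruent, then their corresponding sides are equal
Contrapositive: If ¬Q, then ¬P
Negate Q: not (their corresponding sides are equal)
Negate P: not (two triangles are congruent)

If not (their corresponding sides are equal), then not (two triangles are congruent).


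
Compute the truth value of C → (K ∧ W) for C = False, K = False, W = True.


C = False, K = False, W = True
Step 1: K ∧ W = False AND True = False
Step 2: C → (False): false only when C=True and consequent=False.
Result: True

True


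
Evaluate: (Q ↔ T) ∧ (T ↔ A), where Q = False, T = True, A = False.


Q = False, T = True, A = False
Step 1: Q ↔ T is true when Q and T have the same value. Result: False
Step 2: T ↔ A is true when T and A have the same value. Result: False
Step 3: False ∧ False = False

False


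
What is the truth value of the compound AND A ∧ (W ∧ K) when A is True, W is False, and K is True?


A = True, W = False, K = True
Step 1: W ∧ K = False AND True = False
Step 2: A ∧ False = True AND False = False
AND is true only when ALL operands are true.

False


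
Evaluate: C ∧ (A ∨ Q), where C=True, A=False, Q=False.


C = True, A = False, Q = False
Expression: C ∧ (A ∨ Q)
Step 1: A ∨ Q = False OR False = False
Step 2: C ∧ (False) = True AND False = False

False


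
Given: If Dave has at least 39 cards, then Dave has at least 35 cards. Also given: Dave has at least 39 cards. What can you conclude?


Modus ponens: P → Q, P ⊢ Q
P: Dave has at least 39 cards
Q: Dave has at least 35 cards
We have P → Q and P is true.
By modus ponens, Q must be true.

Dave has at least 35 cards


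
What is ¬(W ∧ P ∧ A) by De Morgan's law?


De Morgan's law: ¬(P ∧ Q ∧ R) ≡ ¬P ∨ ¬Q ∨ ¬R
¬(W ∧ P ∧ A) = ¬W ∨ ¬P ∨ ¬A

¬W ∨ ¬P ∨ ¬A


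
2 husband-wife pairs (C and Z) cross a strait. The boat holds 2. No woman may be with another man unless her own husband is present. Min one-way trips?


Label couples C and Z.
1. WC+WZ → (far: WC,WZ; near: HC,HZ)
2. WC ←   (far: WZ; near: HC,HZ,WC)
3. HC+HZ → (far: HC,HZ,WZ; near: WC)
4. HC ←   (far: HZ,WZ; near: HC,WC)  — HC returns, since WC is alone on near bank
5. HC+WC → (far: all four; near: empty)
Every state respects the constraint.
Minimum trips = 5

5


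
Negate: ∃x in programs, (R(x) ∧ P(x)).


Original: ∃x (R(x) ∧ P(x))
Rule: ¬∀→∃, ¬∃→∀, negate predicate.
Negation: ∀x (¬R(x) ∨ ¬P(x))

∀x (¬R(x) ∨ ¬P(x))


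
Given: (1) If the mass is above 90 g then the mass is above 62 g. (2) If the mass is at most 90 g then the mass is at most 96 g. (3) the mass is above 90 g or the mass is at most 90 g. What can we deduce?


Constructive dilemma: (P → Q) ∧ (R → S), P ∨ R ⊢ Q ∨ S
Premise 1: the mass is above 90 g → the mass is above 62 g
Premise 2: the mass is at most 90 g → the mass is at most 96 g
Premise 3: the mass is above 90 g ∨ the mass is at most 90 g
Case 1: Assuming the mass is above 90 g, then by Premise 1, the mass is above 62 g.
Case 2: Assuming the mass is at most 90 g, then by Premise 2, the mass is at most 96 g.
Since one of the mass is above 90 g or the mass is at most 90 g must hold, we get the mass is above 62 g or the mass is at most 96 g.

The mass is above 62 g or the mass is at most 96 g.


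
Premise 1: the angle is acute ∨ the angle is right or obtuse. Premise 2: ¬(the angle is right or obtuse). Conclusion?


Disjunctive syllogism: P ∨ Q, ¬P ⊢ Q
Disjunction: the angle is acute ∨ the angle is right or obtuse
We know it is not the case that the angle is right or obtuse.
By disjunctive syllogism, the other disjunct must be true.

The angle is acute


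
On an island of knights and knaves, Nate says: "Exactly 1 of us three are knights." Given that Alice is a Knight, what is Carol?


Nate claims exactly 1 knights among Nate, Alice, Carol.
Given: Alice is a Knight.

Case 1: Nate is a Knight (tells truth)
  Then exactly 1 of the three are knights.
  Counting Nate, Alice: 2 knight(s) so far. Need -1 more → impossible.
Case 2: Nate is a Knave (lies)
  Then the count is NOT 1.
  If Carol = Knave, count = 1 = 1 → claim would be true, contradicts lie.
  If Carol = Knight, count = 2 ≠ 1 → lie confirmed ✓

Carol is a Knight.

Knight


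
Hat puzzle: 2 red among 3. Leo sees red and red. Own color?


Total red = 2, seen red = 2
Own red = 2 - 2 = 0
Leo's hat is blue.

blue


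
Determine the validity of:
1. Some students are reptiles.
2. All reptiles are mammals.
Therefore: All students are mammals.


Premise 1: Some students are reptiles.
Premise 2: All reptiles are mammals.
Conclusion: All students are mammals.
Fallacy: illicit minor. The minor term (students) is distributed in the conclusion ('All students ...') but undistributed in its premise ('Some students are reptiles' doesn't cover all students).
Only 'Some students are mammals' follows, not 'All'.

Invalid


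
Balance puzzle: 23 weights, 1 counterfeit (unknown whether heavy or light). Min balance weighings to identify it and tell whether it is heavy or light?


Let n = 23. 46 possibilities (n weights × lighter/heavier); each weighing has 3 outcomes.
Bound for k weighings: say the first weighing puts j weights on each pan. If it tips, the 2j weighed weights remain suspects (each with a known direction) and k-1 weighings give 3^(k-1) outcomes; 3^(k-1) is odd, so 2j ≤ 3^(k-1) - 1. If it balances, the n - 2j unweighed weights remain with direction unknown: 2(n - 2j) ≤ 3^(k-1) - 1 by the same parity argument. Adding, n ≤ (3^(k-1) - 1) + (3^(k-1) - 1)/2 = (3^k - 3)/2, and the classical three-group strategy achieves this (3 weights in 2 weighings, 12 in 3, 39 in 4, 120 in 5).
So we need the smallest k with (3^k - 3)/2 ≥ 23.
k = 3: (3^3 - 3)/2 = 12 < 23 ✗
k = 4: (3^4 - 3)/2 = 39 ≥ 23 ✓

4


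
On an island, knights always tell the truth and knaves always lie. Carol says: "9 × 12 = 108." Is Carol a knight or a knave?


Statement: "9 × 12 = 108."
Actual: 9 × 12 = 108
Claimed: 108
Statement is TRUE → Carol tells the truth → Knight

Knight


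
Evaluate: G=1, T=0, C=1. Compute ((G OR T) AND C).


G OR T = 1|0 = 1
1 AND 1 = 1

1


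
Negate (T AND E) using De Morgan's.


De Morgan's law: ¬(P ∧ Q) ≡ ¬P ∨ ¬Q
¬(T ∧ E) = ¬T ∨ ¬E

¬T ∨ ¬E


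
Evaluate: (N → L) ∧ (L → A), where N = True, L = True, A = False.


N = True, L = True, A = False
Step 1: N → L is false only when N=True and L=False. Result: True
Step 2: L → A is false only when L=True and A=False. Result: False
Step 3: True ∧ False = False

False


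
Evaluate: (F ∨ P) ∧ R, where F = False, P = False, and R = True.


F = False, P = False, R = True
Step 1: F ∨ P = False OR False = False
Step 2: False ∧ R = False AND True = False
OR is true when at least one operand is true; AND requires both.

False


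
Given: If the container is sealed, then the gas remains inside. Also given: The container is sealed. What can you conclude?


Modus ponens: P → Q, P ⊢ Q
P: the container is sealed
Q: the gas remains inside
We have P → Q and P is true.
By modus ponens, Q must be true.

The gas remains inside


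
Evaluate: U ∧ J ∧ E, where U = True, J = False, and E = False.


U = True, J = False, E = False
Step 1: U ∧ J = True AND False = False
Step 2: (False) ∧ E = (False) AND False = False
AND is true only when ALL operands are true.

False


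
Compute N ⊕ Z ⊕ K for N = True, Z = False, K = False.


N = True, Z = False, K = False
Step 1: N ⊕ Z = True XOR False = True
Step 2: True ⊕ K = True XOR False = True
XOR is true when an odd number of operands are true.

True


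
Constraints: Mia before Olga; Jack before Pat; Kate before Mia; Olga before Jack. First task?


Constraints: Mia before Olga; Jack before Pat; Kate before Mia; Olga before Jack
The first task can have nothing scheduled before it, so it must never appear on the right of a 'before'.
Tasks appearing after some 'before': Olga, Pat, Mia, Jack.
The only task not in that list is Kate → it is first.

Kate


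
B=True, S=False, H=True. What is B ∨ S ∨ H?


B = True, S = False, H = True
Expression: B ∨ S ∨ H
Step 1: B ∨ S = True OR False = True
Step 2: (True) ∨ H = True OR True = True

True


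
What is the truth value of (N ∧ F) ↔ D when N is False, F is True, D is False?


N = False, F = True, D = False
Step 1: N ∧ F = False AND True = False
Step 2: (False) ↔ D: true when both sides have same truth value.
Result: False ↔ False = True

True


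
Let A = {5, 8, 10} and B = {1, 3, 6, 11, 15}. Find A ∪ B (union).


A = {5, 8, 10}
B = {1, 3, 6, 11, 15}
Operation: union
All elements combined: 1, 3, 5, 6, 8, 10, 11, 15

{1, 3, 5, 6, 8, 10, 11, 15}


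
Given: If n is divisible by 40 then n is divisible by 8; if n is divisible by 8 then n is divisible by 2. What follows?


Hypothetical syllogism: P → Q, Q → R ⊢ P → R
Premise 1: n is divisible by 40 → n is divisible by 8
Premise 2: n is divisible by 8 → n is divisible by 2
Chain the implications: the middle term (n is divisible by 8) links the two.
Conclusion: If n is divisible by 40, then n is divisible by 2.

If n is divisible by 40, then n is divisible by 2.


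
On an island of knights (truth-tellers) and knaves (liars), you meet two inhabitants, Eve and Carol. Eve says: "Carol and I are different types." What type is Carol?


Eve says: "Carol and I are different types."
Case 1: Eve is a Knight (truth-teller)
  Statement is true → they ARE different → Carol is a Knave
Case 2: Eve is a Knave (liar)
  Statement is false → they are NOT different → Carol is a Knave
In both cases, Carol is a Knave.

Knave


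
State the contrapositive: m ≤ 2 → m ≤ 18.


Original: If m ≤ 2, then m ≤ 18
Contrapositive: If ¬Q, then ¬P
Negate Q: not (m ≤ 18)
Negate P: not (m ≤ 2)

If not (m ≤ 18), then not (m ≤ 2).


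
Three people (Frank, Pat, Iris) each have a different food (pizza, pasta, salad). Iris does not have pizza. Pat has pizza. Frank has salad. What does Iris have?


From clues:
  Pat → pizza
  Frank → salad
By elimination, Iris gets the remaining.

pasta


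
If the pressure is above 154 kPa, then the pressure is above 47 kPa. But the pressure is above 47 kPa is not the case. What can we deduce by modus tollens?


Modus tollens: P → Q, ¬Q ⊢ ¬P
P: the pressure is above 154 kPa
Q: the pressure is above 47 kPa
We have P → Q and Q is false.
By modus tollens, P must be false.

It is not the case that the pressure is above 154 kPa


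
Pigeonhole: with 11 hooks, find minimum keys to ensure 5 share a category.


Pigeonhole: to guarantee k in one of n categories, need (k-1)×n + 1.
k = 5, n = 11
Minimum = (5-1) × 11 + 1 = 4 × 11 + 1

45


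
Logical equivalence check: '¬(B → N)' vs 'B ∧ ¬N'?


Expression 1: ¬(B → N)
Expression 2: B ∧ ¬N
Truth table (B N | Expr1 Expr2):
  T T |   F     F
  T F |   T     T
  F T |   F     F
  F F |   F     F
All 4 rows agree, so the expressions are logically equivalent.

Yes


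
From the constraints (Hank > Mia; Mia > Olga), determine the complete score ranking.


Constraints: Hank > Mia; Mia > Olga
Method: at each step, the next-highest is the one remaining person who never appears on the smaller side of a constraint between remaining people.
  Step 1: remaining {Mia, Olga, Hank}; on the smaller side: {Mia, Olga} → Hank is next (Hank > Mia).
  Step 2: remaining {Mia, Olga}; on the smaller side: {Olga} → Mia is next (Mia > Olga).
  Step 3: only Olga remains → lowest.
Final ranking (highest to lowest):

Hank > Mia > Olga


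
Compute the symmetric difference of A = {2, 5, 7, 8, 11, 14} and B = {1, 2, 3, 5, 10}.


A = {2, 5, 7, 8, 11, 14}
B = {1, 2, 3, 5, 10}
Operation: symmetric difference
In A only: [7, 8, 11, 14], in B only: [1, 3, 10]

{1, 3, 7, 8, 10, 11, 14}


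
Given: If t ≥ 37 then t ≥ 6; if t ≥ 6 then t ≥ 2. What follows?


Hypothetical syllogism: P → Q, Q → R ⊢ P → R
Premise 1: t ≥ 37 → t ≥ 6
Premise 2: t ≥ 6 → t ≥ 2
Chain the implications: the middle term (t ≥ 6) links the two.
Conclusion: If t ≥ 37, then t ≥ 2.

If t ≥ 37, then t ≥ 2.


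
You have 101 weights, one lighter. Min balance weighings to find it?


Each weighing has 3 outcomes (left heavy / balance / right heavy), so k weighings distinguish at most 3^k cases; splitting into three near-equal groups achieves this.
Need 3^k ≥ 101: 3^4 = 81 < 101 ≤ 3^5 = 243
k = ⌈log₃(101)⌉ = 5

5


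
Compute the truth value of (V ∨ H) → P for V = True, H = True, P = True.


V = True, H = True, P = True
Step 1: V ∨ H = True OR True = True
Step 2: (True) → P: false only when antecedent=True and P=False.
Result: True

True
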